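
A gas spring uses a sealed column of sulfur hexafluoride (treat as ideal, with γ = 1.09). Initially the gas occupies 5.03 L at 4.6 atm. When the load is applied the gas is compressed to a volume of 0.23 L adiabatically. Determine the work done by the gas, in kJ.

P₂ = P₁(V₁/V₂)^γ = 4.6×(5.03/0.23)^(1.09) = 132.8 atm.
For a reversible adiabat, W_by_gas = (P₁V₁ − P₂V₂)/(γ−1).
W_by = (466100×0.00503 − 1.346×10^7×0.00023) / (0.09) = -8337 J.

W ≈ -8.34 kJ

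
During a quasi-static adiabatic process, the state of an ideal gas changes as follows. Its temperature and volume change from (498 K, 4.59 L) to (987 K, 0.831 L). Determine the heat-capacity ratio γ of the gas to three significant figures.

γ ≈ 1.40

TV^(γ−1) = const ⇒ γ − 1 = ln(T₂/T₁) / ln(V₁/V₂).
γ = 1 + ln(987/498) / ln(4.59/0.831) = 1.4.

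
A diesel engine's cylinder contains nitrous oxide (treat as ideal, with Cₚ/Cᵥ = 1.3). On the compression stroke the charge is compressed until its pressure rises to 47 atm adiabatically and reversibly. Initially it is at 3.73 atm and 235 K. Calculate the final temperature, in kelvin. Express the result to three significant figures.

T₂ ≈ 422 K

Adiabatic: T₂/T₁ = (P₂/P₁)^((γ−1)/γ).
T₂ = 235 × (47/3.73)^(0.231) = 421.7 K.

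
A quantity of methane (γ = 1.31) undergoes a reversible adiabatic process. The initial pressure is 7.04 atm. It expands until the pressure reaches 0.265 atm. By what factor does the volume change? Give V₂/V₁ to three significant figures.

From PV^γ = const, V₂/V₁ = (P₁/P₂)^(1/γ).
V₂/V₁ = (7.04/0.265)^(0.763) = 12.23.

V₂/V₁ ≈ 12.2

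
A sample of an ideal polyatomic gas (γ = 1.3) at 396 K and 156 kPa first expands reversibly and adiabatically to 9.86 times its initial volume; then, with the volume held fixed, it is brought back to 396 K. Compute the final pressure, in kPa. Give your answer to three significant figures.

P₃ ≈ 15.8 kPa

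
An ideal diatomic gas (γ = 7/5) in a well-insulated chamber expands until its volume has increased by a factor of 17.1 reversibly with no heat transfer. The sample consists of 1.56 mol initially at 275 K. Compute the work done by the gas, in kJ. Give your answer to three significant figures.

For a reversible adiabat TV^(γ−1) is constant, so T₂ = T₁ (V₁/V₂)^(γ−1).
T₂ = 275 × (1/17.1)^(2/5) = 88.34 K.
Q = 0, so ΔU = W_on_gas = nCᵥΔT with Cᵥ = R/(γ−1) = 20.79 J/(mol·K).
ΔU = 1.56 × 20.79 × (88.34 − 275) = -6053 J.
Work done by the gas = −ΔU = 6053 J.

W ≈ 6.05 kJ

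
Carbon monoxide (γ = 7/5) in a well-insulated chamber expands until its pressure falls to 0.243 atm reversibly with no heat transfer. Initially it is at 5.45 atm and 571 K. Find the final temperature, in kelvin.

Along an adiabat T P^((1−γ)/γ) is constant, so T₂ = T₁ (P₂/P₁)^((γ−1)/γ).
T₂ = 571 × (0.243/5.45)^(2/7) = 234.8 K.

T₂ ≈ 235 K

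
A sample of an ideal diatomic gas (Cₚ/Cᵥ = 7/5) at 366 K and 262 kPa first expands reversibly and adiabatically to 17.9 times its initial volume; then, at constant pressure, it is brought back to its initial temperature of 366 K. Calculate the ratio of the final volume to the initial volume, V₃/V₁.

Adiabatic step: V₂/V₁ = 17.9; T₂ = T₁·(1/17.9)^(2/5) = 115.4 K.
Isobaric step: V₃/V₂ = T₃/T₂ = 366/115.4.
V₃/V₁ = (V₂/V₁)(V₃/V₂) = 17.9 × (366/115.4) = 56.75.

V₃/V₁ ≈ 56.8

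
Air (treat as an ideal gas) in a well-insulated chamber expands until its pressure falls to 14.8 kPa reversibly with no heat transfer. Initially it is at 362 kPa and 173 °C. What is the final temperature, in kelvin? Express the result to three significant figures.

T₂ ≈ 179 K

Along an adiabat T P^((1−γ)/γ) is constant, so T₂ = T₁ (P₂/P₁)^((γ−1)/γ).
For a diatomic ideal gas γ = 7/5, so (γ−1)/γ = 2/7.
T₁ = 173 °C = 446.1 K.
T₂ = 446.1 × (14.8/362)^(2/7) = 179 K.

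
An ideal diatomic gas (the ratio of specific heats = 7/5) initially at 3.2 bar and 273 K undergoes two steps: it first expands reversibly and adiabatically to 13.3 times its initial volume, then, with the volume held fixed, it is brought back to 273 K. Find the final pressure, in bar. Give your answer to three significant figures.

P₃ ≈ 0.241 bar

Adiabatic step (PV^γ = const): P₂ = 3.2×(1/13.3)^(7/5) = 0.08546 bar; T₂ = 273×(1/13.3)^(2/5) = 96.97 K.
Isochoric: P₃ = P₂(T₃/T₂) = 0.08546 × (273/96.97) = 0.2406 bar.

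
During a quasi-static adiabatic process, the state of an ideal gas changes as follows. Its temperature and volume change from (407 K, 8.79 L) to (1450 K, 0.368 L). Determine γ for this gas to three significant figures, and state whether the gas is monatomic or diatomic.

γ ≈ 1.40; diatomic

TV^(γ−1) = const ⇒ γ − 1 = ln(T₂/T₁) / ln(V₁/V₂).
γ = 1 + ln(1450/407) / ln(8.79/0.368) = 1.4.
γ ≈ 1.40 is close to 7/5, so the gas is diatomic.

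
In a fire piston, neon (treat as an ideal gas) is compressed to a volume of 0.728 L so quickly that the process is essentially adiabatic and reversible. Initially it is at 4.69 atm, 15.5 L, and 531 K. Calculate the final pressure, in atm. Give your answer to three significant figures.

Since PV^γ is constant along a reversible adiabat, P₂ = P₁ (V₁/V₂)^γ.
γ = 5/3 for a monatomic ideal gas.
P₂ = 4.69 × (15.5/0.728)^(5/3) = 767.1 atm.

P₂ ≈ 767 atm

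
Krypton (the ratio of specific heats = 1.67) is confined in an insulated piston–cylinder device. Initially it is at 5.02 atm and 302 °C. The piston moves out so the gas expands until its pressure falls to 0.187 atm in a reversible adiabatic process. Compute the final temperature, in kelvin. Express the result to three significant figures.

Along an adiabat T P^((1−γ)/γ) is constant, so T₂ = T₁ (P₂/P₁)^((γ−1)/γ).
T₁ = 302 °C = 575.1 K.
T₂ = 575.1 × (0.187/5.02)^(0.401) = 153.6 K.

T₂ ≈ 154 K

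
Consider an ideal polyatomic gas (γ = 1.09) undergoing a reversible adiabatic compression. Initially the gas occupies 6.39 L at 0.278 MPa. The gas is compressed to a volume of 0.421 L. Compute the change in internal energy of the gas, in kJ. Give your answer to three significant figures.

ΔU ≈ 5.47 kJ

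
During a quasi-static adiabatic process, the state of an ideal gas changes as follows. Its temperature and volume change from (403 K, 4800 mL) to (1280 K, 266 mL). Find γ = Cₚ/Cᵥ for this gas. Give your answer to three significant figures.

TV^(γ−1) = const ⇒ γ − 1 = ln(T₂/T₁) / ln(V₁/V₂).
γ = 1 + ln(1280/403) / ln(4800/266) = 1.399.

γ ≈ 1.40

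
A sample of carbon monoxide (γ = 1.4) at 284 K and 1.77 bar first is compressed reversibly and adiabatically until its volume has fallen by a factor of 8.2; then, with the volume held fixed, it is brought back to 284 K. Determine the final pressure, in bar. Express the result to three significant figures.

P₃ ≈ 14.5 bar

Adiabatic step (PV^γ = const): P₂ = 1.77×8.2^(1.4) = 33.68 bar; T₂ = 284×8.2^(0.4) = 658.9 K.
Isochoric: P₃ = P₂(T₃/T₂) = 33.68 × (284/658.9) = 14.51 bar.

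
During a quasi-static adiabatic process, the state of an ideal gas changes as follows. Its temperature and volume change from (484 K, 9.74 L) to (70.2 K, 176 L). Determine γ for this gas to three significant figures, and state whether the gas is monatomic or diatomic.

TV^(γ−1) = const ⇒ γ − 1 = ln(T₂/T₁) / ln(V₁/V₂).
γ = 1 + ln(70.2/484) / ln(9.74/176) = 1.667.
γ ≈ 1.67 is close to 5/3, so the gas is monatomic.

γ ≈ 1.67; monatomic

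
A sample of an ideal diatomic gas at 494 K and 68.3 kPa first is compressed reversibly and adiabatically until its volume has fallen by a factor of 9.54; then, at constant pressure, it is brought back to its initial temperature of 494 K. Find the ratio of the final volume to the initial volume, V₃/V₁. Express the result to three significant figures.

For a diatomic ideal gas γ = 7/5.
Adiabatic step: V₂/V₁ = 0.1048; T₂ = T₁·9.54^(2/5) = 1218 K.
Isobaric step: V₃/V₂ = T₃/T₂ = 494/1218.
V₃/V₁ = (V₂/V₁)(V₃/V₂) = 0.1048 × (494/1218) = 0.04252.

V₃/V₁ ≈ 0.0425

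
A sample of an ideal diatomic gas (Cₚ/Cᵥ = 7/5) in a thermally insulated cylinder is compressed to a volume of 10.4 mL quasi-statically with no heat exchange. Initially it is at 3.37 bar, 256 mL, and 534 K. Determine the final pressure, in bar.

Adiabatic: P₁V₁^γ = P₂V₂^γ ⇒ P₂ = P₁ (V₁/V₂)^γ.
P₂ = 3.37 × (256/10.4)^(7/5) = 298.8 bar.

P₂ ≈ 299 bar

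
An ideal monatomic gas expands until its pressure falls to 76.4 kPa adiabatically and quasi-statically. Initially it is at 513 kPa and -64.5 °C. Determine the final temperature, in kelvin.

T₂ ≈ 97.4 K

Along an adiabat T P^((1−γ)/γ) is constant, so T₂ = T₁ (P₂/P₁)^((γ−1)/γ).
For a monatomic ideal gas γ = 5/3, so (γ−1)/γ = 2/5.
T₁ = -64.5 °C = 208.6 K.
T₂ = 208.6 × (76.4/513)^(2/5) = 97.41 K.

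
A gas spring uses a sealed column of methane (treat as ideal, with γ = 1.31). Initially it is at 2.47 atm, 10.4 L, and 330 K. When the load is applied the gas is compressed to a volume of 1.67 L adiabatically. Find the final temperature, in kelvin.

Adiabatic: T₁V₁^(γ−1) = T₂V₂^(γ−1) ⇒ T₂ = T₁ (V₁/V₂)^(γ−1).
T₂ = 330 × (10.4/1.67)^(0.31) = 581.8 K.

T₂ ≈ 582 K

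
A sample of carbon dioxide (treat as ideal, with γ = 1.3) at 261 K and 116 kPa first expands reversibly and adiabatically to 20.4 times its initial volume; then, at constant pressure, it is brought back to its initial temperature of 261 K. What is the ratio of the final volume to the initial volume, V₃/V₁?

V₃/V₁ ≈ 50.4

Adiabatic step: V₂/V₁ = 20.4; T₂ = T₁·(1/20.4)^(0.3) = 105.6 K.
Isobaric step: V₃/V₂ = T₃/T₂ = 261/105.6.
V₃/V₁ = (V₂/V₁)(V₃/V₂) = 20.4 × (261/105.6) = 50.41.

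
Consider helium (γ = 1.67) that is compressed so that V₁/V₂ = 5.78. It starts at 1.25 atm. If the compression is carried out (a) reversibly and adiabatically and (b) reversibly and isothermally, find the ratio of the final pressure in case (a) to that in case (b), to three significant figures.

P_adiabatic / P_isothermal ≈ 3.24

Isothermal: P_b = P₁(V₁/V₂) = 1.25×5.78.
Adiabatic: P_a = P₁(V₁/V₂)^γ = 1.25×5.78^(1.67).
P_a/P_b = (V₁/V₂)^(γ−1) = 5.78^(0.67) = 3.24.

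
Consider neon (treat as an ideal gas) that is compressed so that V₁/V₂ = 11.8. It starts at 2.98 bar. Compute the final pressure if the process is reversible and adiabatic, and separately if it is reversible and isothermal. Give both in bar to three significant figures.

adiabatic: 182 bar; isothermal: 35.2 bar

For a monatomic ideal gas γ = 5/3.
Isothermal: P₂ = P₁(V₁/V₂) = 2.98×11.8 = 35.16 bar.
Adiabatic: P₂ = P₁(V₁/V₂)^γ = 2.98×11.8^(5/3) = 182.3 bar.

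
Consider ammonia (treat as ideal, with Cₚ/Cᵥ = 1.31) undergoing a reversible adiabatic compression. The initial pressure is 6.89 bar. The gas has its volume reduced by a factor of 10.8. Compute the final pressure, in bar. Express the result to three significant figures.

P₂ ≈ 156 bar

Adiabatic: P₁V₁^γ = P₂V₂^γ ⇒ P₂ = P₁ (V₁/V₂)^γ.
P₂ = 6.89 × 10.8^(1.31) = 155.6 bar.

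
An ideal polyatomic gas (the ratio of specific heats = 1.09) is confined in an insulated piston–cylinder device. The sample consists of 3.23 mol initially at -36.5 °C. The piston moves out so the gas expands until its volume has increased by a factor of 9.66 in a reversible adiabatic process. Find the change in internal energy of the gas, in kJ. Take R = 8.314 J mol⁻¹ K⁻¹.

Adiabatic: T₁V₁^(γ−1) = T₂V₂^(γ−1) ⇒ T₂ = T₁ (V₁/V₂)^(γ−1).
T₁ = -36.5 °C = 236.6 K.
T₂ = 236.6 × (1/9.66)^(0.09) = 193 K.
Q = 0, so ΔU = W_on_gas = nCᵥΔT with Cᵥ = R/(γ−1) = 92.38 J/(mol·K).
ΔU = 3.23 × 92.38 × (193 − 236.6) = -13040 J.

ΔU ≈ -13.0 kJ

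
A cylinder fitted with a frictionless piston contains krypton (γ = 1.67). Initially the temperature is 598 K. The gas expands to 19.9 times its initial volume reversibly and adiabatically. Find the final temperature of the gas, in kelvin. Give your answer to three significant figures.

Adiabatic: T₁V₁^(γ−1) = T₂V₂^(γ−1) ⇒ T₂ = T₁ (V₁/V₂)^(γ−1).
T₂ = 598 × (1/19.9)^(0.67) = 80.62 K.

T₂ ≈ 80.6 K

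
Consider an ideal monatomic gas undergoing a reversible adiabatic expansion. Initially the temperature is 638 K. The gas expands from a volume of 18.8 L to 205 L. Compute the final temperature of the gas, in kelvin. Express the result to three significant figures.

Adiabatic: T₁V₁^(γ−1) = T₂V₂^(γ−1) ⇒ T₂ = T₁ (V₁/V₂)^(γ−1).
For a monatomic ideal gas γ = 5/3, so γ−1 = 2/3.
T₂ = 638 × (18.8/205)^(2/3) = 129.7 K.

T₂ ≈ 130 K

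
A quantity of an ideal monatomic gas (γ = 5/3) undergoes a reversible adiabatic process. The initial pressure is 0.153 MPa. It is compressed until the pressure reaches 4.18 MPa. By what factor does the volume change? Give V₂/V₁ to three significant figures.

From PV^γ = const, V₂/V₁ = (P₁/P₂)^(1/γ).
V₂/V₁ = (0.153/4.18)^(3/5) = 0.1374.

V₂/V₁ ≈ 0.137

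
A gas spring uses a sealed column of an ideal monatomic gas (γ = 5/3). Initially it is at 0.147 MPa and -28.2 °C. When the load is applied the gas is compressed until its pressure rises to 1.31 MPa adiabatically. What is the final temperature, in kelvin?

Adiabatic: T₂/T₁ = (P₂/P₁)^((γ−1)/γ).
T₁ = -28.2 °C = 244.9 K.
T₂ = 244.9 × (1.31/0.147)^(2/5) = 587.6 K.

T₂ ≈ 588 K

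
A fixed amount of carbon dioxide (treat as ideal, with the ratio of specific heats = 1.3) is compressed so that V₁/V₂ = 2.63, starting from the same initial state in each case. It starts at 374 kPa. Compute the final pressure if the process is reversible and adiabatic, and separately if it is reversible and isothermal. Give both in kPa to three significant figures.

adiabatic: 1310 kPa; isothermal: 984 kPa

Isothermal: P₂ = P₁(V₁/V₂) = 374×2.63 = 983.6 kPa.
Adiabatic: P₂ = P₁(V₁/V₂)^γ = 374×2.63^(1.3) = 1315 kPa.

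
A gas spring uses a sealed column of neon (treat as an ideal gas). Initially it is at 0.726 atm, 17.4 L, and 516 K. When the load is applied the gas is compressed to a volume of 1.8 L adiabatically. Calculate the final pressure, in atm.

Adiabatic: P₁V₁^γ = P₂V₂^γ ⇒ P₂ = P₁ (V₁/V₂)^γ.
γ = 5/3 for a monatomic ideal gas.
P₂ = 0.726 × (17.4/1.8)^(5/3) = 31.85 atm.

P₂ ≈ 31.8 atm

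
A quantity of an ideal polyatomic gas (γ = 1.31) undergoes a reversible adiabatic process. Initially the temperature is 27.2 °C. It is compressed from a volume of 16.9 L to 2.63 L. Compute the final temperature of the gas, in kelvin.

For a reversible adiabat TV^(γ−1) is constant, so T₂ = T₁ (V₁/V₂)^(γ−1).
T₁ = 27.2 °C = 300.3 K.
T₂ = 300.3 × (16.9/2.63)^(0.31) = 534.7 K.

T₂ ≈ 535 K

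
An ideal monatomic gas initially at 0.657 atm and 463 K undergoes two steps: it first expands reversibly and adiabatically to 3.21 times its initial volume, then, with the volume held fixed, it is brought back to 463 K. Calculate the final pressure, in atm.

P₃ ≈ 0.205 atm

For a monatomic ideal gas γ = 5/3.
Adiabatic step (PV^γ = const): P₂ = 0.657×(1/3.21)^(5/3) = 0.09406 atm; T₂ = 463×(1/3.21)^(2/3) = 212.8 K.
Isochoric: P₃ = P₂(T₃/T₂) = 0.09406 × (463/212.8) = 0.2047 atm.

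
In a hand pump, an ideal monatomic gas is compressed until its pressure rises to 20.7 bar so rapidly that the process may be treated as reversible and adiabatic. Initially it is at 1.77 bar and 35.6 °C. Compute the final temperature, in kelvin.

Along an adiabat T P^((1−γ)/γ) is constant, so T₂ = T₁ (P₂/P₁)^((γ−1)/γ).
For a monatomic ideal gas γ = 5/3, so (γ−1)/γ = 2/5.
T₁ = 35.6 °C = 308.8 K.
T₂ = 308.8 × (20.7/1.77)^(2/5) = 825.7 K.

T₂ ≈ 826 K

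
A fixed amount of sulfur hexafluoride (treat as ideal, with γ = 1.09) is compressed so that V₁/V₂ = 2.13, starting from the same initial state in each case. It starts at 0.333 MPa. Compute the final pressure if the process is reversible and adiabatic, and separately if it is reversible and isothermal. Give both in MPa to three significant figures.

adiabatic: 0.759 MPa; isothermal: 0.709 MPa

Isothermal: P₂ = P₁(V₁/V₂) = 0.333×2.13 = 0.7093 MPa.
Adiabatic: P₂ = P₁(V₁/V₂)^γ = 0.333×2.13^(1.09) = 0.7592 MPa.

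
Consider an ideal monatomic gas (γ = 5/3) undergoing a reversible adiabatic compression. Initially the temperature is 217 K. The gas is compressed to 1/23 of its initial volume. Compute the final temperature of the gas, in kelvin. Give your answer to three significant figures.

Adiabatic: T₁V₁^(γ−1) = T₂V₂^(γ−1) ⇒ T₂ = T₁ (V₁/V₂)^(γ−1).
T₂ = 217 × 23^(2/3) = 1755 K.

T₂ ≈ 1760 K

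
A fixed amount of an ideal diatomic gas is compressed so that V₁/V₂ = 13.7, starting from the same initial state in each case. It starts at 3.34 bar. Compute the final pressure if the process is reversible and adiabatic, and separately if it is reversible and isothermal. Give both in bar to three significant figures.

For a diatomic ideal gas γ = 7/5.
Isothermal: P₂ = P₁(V₁/V₂) = 3.34×13.7 = 45.76 bar.
Adiabatic: P₂ = P₁(V₁/V₂)^γ = 3.34×13.7^(7/5) = 130.4 bar.

adiabatic: 130 bar; isothermal: 45.8 bar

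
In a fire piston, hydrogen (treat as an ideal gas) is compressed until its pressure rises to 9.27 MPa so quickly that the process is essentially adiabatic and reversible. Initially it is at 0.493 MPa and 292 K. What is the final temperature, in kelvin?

Adiabatic: T₂/T₁ = (P₂/P₁)^((γ−1)/γ).
For a diatomic ideal gas γ = 7/5, so (γ−1)/γ = 2/7.
T₂ = 292 × (9.27/0.493)^(2/7) = 675.2 K.

T₂ ≈ 675 K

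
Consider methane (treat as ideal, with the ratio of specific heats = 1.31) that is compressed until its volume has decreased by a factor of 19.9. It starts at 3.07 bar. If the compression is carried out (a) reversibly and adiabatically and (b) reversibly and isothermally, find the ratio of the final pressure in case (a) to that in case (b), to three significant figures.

Isothermal: P_b = P₁(V₁/V₂) = 3.07×19.9.
Adiabatic: P_a = P₁(V₁/V₂)^γ = 3.07×19.9^(1.31).
P_a/P_b = (V₁/V₂)^(γ−1) = 19.9^(0.31) = 2.527.

P_adiabatic / P_isothermal ≈ 2.53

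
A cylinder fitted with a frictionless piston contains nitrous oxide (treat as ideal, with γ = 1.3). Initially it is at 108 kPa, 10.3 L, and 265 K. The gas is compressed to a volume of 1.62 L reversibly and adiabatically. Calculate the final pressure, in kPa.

P₂ ≈ 1200 kPa

Since PV^γ is constant along a reversible adiabat, P₂ = P₁ (V₁/V₂)^γ.
P₂ = 108 × (10.3/1.62)^(1.3) = 1196 kPa.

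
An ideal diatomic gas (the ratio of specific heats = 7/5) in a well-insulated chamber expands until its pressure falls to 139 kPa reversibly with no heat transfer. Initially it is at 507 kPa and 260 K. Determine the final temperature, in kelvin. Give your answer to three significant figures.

T₂ ≈ 180 K

Adiabatic: T₂/T₁ = (P₂/P₁)^((γ−1)/γ).
T₂ = 260 × (139/507)^(2/7) = 179.6 K.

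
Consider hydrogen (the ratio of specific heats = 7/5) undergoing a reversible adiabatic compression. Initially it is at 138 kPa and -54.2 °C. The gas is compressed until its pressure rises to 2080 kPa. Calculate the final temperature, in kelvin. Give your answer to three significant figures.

Adiabatic: T₂/T₁ = (P₂/P₁)^((γ−1)/γ).
T₁ = -54.2 °C = 218.9 K.
T₂ = 218.9 × (2080/138)^(2/7) = 475.3 K.

T₂ ≈ 475 K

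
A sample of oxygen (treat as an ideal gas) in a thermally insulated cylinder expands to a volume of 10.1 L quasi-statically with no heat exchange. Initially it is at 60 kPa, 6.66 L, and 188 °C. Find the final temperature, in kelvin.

Adiabatic: T₁V₁^(γ−1) = T₂V₂^(γ−1) ⇒ T₂ = T₁ (V₁/V₂)^(γ−1).
γ = 7/5 for a diatomic ideal gas.
T₁ = 188 °C = 461.1 K.
T₂ = 461.1 × (6.66/10.1)^(2/5) = 390.4 K.

T₂ ≈ 390 K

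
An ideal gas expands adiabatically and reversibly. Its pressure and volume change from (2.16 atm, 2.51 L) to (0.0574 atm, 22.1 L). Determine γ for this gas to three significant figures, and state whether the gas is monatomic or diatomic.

PV^γ = const ⇒ γ = ln(P₂/P₁) / ln(V₁/V₂).
γ = ln(0.0574/2.16) / ln(2.51/22.1) = 1.668.
γ ≈ 1.67 is close to 5/3, so the gas is monatomic.

γ ≈ 1.67; monatomic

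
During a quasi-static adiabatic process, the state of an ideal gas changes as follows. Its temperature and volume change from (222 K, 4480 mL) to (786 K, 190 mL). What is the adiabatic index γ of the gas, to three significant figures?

TV^(γ−1) = const ⇒ γ − 1 = ln(T₂/T₁) / ln(V₁/V₂).
γ = 1 + ln(786/222) / ln(4480/190) = 1.4.

γ ≈ 1.40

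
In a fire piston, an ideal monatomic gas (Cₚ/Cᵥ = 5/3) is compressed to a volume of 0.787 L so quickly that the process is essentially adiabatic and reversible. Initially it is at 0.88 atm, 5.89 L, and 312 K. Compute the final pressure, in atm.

Since PV^γ is constant along a reversible adiabat, P₂ = P₁ (V₁/V₂)^γ.
P₂ = 0.88 × (5.89/0.787)^(5/3) = 25.2 atm.

P₂ ≈ 25.2 atm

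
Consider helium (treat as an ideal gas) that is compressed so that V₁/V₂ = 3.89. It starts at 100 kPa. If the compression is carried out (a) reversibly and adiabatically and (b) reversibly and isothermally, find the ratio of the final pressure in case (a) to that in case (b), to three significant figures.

P_adiabatic / P_isothermal ≈ 2.47

For a monatomic ideal gas γ = 5/3.
Isothermal: P_b = P₁(V₁/V₂) = 100×3.89.
Adiabatic: P_a = P₁(V₁/V₂)^γ = 100×3.89^(5/3).
P_a/P_b = (V₁/V₂)^(γ−1) = 3.89^(2/3) = 2.473.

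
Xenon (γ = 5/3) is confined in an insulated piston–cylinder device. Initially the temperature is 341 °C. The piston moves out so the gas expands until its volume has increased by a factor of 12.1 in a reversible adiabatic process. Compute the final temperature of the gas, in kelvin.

Adiabatic: T₁V₁^(γ−1) = T₂V₂^(γ−1) ⇒ T₂ = T₁ (V₁/V₂)^(γ−1).
T₁ = 341 °C = 614.1 K.
T₂ = 614.1 × (1/12.1)^(2/3) = 116.5 K.

T₂ ≈ 117 K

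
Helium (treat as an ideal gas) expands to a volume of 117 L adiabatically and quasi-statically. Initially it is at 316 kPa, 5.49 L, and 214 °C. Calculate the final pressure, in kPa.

P₂ ≈ 1.93 kPa

Adiabatic: P₁V₁^γ = P₂V₂^γ ⇒ P₂ = P₁ (V₁/V₂)^γ.
γ = 5/3 for a monatomic ideal gas.
P₂ = 316 × (5.49/117)^(5/3) = 1.929 kPa.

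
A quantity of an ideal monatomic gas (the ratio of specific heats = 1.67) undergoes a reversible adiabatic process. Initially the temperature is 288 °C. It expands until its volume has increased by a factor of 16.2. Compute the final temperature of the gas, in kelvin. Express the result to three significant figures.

T₂ ≈ 86.8 K

For a reversible adiabat TV^(γ−1) is constant, so T₂ = T₁ (V₁/V₂)^(γ−1).
T₁ = 288 °C = 561.1 K.
T₂ = 561.1 × (1/16.2)^(0.67) = 86.84 K.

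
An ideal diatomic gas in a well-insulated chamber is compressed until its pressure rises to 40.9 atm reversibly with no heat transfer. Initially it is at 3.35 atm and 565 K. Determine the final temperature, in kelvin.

Adiabatic: T₂/T₁ = (P₂/P₁)^((γ−1)/γ).
For a diatomic ideal gas γ = 7/5, so (γ−1)/γ = 2/7.
T₂ = 565 × (40.9/3.35)^(2/7) = 1155 K.

T₂ ≈ 1150 K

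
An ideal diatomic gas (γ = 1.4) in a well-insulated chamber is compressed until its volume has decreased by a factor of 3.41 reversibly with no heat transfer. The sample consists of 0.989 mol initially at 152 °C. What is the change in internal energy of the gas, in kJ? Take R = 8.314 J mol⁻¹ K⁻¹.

ΔU ≈ 5.54 kJ

Adiabatic: T₁V₁^(γ−1) = T₂V₂^(γ−1) ⇒ T₂ = T₁ (V₁/V₂)^(γ−1).
T₁ = 152 °C = 425.1 K.
T₂ = 425.1 × 3.41^(0.4) = 694.5 K.
Q = 0, so ΔU = W_on_gas = nCᵥΔT with Cᵥ = R/(γ−1) = 20.79 J/(mol·K).
ΔU = 0.989 × 20.79 × (694.5 − 425.1) = 5536 J.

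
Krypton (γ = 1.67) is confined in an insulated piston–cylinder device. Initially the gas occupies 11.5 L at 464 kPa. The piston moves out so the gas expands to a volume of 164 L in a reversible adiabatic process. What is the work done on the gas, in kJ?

W ≈ -6.62 kJ

P₂ = P₁(V₁/V₂)^γ = 464×(11.5/164)^(1.67) = 5.484 kPa.
For a reversible adiabat, W_by_gas = (P₁V₁ − P₂V₂)/(γ−1).
W_by = (464000×0.0115 − 5484×0.164) / (0.67) = 6622 J.
W_on_gas = −W_by = -6622 J.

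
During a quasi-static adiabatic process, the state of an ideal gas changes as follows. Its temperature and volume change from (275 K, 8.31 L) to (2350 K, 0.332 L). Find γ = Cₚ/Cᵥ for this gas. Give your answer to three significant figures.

TV^(γ−1) = const ⇒ γ − 1 = ln(T₂/T₁) / ln(V₁/V₂).
γ = 1 + ln(2350/275) / ln(8.31/0.332) = 1.666.

γ ≈ 1.67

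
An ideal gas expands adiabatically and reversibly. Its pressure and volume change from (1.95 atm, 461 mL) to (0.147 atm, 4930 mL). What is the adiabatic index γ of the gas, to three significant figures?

γ ≈ 1.09

PV^γ = const ⇒ γ = ln(P₂/P₁) / ln(V₁/V₂).
γ = ln(0.147/1.95) / ln(461/4930) = 1.091.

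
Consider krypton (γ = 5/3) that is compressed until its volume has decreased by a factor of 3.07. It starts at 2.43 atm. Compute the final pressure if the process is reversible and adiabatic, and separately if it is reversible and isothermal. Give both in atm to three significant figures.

adiabatic: 15.8 atm; isothermal: 7.46 atm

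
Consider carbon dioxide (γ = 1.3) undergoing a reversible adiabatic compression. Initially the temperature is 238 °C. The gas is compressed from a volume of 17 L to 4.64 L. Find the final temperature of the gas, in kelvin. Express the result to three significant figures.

Adiabatic: T₁V₁^(γ−1) = T₂V₂^(γ−1) ⇒ T₂ = T₁ (V₁/V₂)^(γ−1).
T₁ = 238 °C = 511.1 K.
T₂ = 511.1 × (17/4.64)^(0.3) = 754.6 K.

T₂ ≈ 755 K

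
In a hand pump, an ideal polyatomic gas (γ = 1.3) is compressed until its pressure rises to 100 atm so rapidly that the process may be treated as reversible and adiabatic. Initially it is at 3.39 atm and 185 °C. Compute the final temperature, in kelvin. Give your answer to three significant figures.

Adiabatic: T₂/T₁ = (P₂/P₁)^((γ−1)/γ).
T₁ = 185 °C = 458.1 K.
T₂ = 458.1 × (100/3.39)^(0.231) = 1000 K.

T₂ ≈ 1000 K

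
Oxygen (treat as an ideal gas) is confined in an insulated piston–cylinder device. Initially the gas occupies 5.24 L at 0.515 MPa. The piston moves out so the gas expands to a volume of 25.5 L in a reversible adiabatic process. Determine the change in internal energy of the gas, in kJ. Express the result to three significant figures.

ΔU ≈ -3.16 kJ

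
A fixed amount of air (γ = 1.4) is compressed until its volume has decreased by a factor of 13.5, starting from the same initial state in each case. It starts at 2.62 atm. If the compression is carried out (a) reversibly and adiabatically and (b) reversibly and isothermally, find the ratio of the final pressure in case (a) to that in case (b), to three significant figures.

P_adiabatic / P_isothermal ≈ 2.83

Isothermal: P_b = P₁(V₁/V₂) = 2.62×13.5.
Adiabatic: P_a = P₁(V₁/V₂)^γ = 2.62×13.5^(1.4).
P_a/P_b = (V₁/V₂)^(γ−1) = 13.5^(0.4) = 2.832.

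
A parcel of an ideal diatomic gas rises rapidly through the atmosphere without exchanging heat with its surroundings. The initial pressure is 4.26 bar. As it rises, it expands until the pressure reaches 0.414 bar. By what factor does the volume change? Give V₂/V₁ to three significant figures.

From PV^γ = const, V₂/V₁ = (P₁/P₂)^(1/γ).
For a diatomic ideal gas γ = 7/5.
V₂/V₁ = (4.26/0.414)^(5/7) = 5.286.

V₂/V₁ ≈ 5.29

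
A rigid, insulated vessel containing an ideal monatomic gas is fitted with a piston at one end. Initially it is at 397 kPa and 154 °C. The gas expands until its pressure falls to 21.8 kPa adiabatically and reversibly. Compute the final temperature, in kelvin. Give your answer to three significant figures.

Adiabatic: T₂/T₁ = (P₂/P₁)^((γ−1)/γ).
For a monatomic ideal gas γ = 5/3, so (γ−1)/γ = 2/5.
T₁ = 154 °C = 427.1 K.
T₂ = 427.1 × (21.8/397)^(2/5) = 133.8 K.

T₂ ≈ 134 K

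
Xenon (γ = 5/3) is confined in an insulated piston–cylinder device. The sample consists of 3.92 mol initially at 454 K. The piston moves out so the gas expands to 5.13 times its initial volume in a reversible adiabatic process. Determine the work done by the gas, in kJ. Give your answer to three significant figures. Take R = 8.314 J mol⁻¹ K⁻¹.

For a reversible adiabat TV^(γ−1) is constant, so T₂ = T₁ (V₁/V₂)^(γ−1).
T₂ = 454 × (1/5.13)^(2/3) = 152.6 K.
Q = 0, so ΔU = W_on_gas = nCᵥΔT with Cᵥ = R/(γ−1) = 12.47 J/(mol·K).
ΔU = 3.92 × 12.47 × (152.6 − 454) = -14730 J.
Work done by the gas = −ΔU = 14730 J.

W ≈ 14.7 kJ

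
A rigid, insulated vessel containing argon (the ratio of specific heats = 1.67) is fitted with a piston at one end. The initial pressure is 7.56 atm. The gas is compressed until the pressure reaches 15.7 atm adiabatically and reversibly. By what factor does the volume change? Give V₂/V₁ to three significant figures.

From PV^γ = const, V₂/V₁ = (P₁/P₂)^(1/γ).
V₂/V₁ = (7.56/15.7)^(0.599) = 0.6456.

V₂/V₁ ≈ 0.646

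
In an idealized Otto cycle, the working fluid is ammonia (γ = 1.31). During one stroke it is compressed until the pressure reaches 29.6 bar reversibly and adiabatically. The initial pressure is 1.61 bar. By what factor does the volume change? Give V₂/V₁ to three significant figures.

V₂/V₁ ≈ 0.108

From PV^γ = const, V₂/V₁ = (P₁/P₂)^(1/γ).
V₂/V₁ = (1.61/29.6)^(0.763) = 0.1083.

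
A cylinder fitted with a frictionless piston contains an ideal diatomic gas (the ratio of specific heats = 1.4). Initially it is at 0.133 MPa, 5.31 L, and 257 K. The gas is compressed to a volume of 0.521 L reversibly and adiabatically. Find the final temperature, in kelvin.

For a reversible adiabat TV^(γ−1) is constant, so T₂ = T₁ (V₁/V₂)^(γ−1).
T₂ = 257 × (5.31/0.521)^(0.4) = 650.5 K.

T₂ ≈ 650 K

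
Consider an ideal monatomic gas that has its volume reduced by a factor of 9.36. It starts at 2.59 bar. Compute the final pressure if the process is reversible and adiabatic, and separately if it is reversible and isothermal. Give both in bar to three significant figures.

adiabatic: 108 bar; isothermal: 24.2 bar

For a monatomic ideal gas γ = 5/3.
Isothermal: P₂ = P₁(V₁/V₂) = 2.59×9.36 = 24.24 bar.
Adiabatic: P₂ = P₁(V₁/V₂)^γ = 2.59×9.36^(5/3) = 107.7 bar.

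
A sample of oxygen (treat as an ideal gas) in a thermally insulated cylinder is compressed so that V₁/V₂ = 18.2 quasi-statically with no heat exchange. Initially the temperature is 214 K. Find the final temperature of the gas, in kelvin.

Adiabatic: T₁V₁^(γ−1) = T₂V₂^(γ−1) ⇒ T₂ = T₁ (V₁/V₂)^(γ−1).
For a diatomic ideal gas γ = 7/5, so γ−1 = 2/5.
T₂ = 214 × 18.2^(2/5) = 683 K.

T₂ ≈ 683 K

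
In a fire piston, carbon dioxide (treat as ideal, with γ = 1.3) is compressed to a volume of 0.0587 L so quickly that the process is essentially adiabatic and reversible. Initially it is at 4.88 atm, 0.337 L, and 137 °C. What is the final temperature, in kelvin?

T₂ ≈ 693 K

Adiabatic: T₁V₁^(γ−1) = T₂V₂^(γ−1) ⇒ T₂ = T₁ (V₁/V₂)^(γ−1).
T₁ = 137 °C = 410.1 K.
T₂ = 410.1 × (0.337/0.0587)^(0.3) = 692.9 K.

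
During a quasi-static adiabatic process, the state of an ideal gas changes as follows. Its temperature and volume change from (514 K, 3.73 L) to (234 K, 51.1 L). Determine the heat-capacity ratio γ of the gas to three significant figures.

γ ≈ 1.30

TV^(γ−1) = const ⇒ γ − 1 = ln(T₂/T₁) / ln(V₁/V₂).
γ = 1 + ln(234/514) / ln(3.73/51.1) = 1.301.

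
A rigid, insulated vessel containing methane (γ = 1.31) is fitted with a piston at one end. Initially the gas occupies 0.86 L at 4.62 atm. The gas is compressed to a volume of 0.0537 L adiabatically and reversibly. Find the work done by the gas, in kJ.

W ≈ -1.77 kJ

P₂ = P₁(V₁/V₂)^γ = 4.62×(0.86/0.0537)^(1.31) = 174.8 atm.
For a reversible adiabat, W_by_gas = (P₁V₁ − P₂V₂)/(γ−1).
W_by = (468100×0.00086 − 1.771×10^7×5.37×10^-5) / (0.31) = -1770 J.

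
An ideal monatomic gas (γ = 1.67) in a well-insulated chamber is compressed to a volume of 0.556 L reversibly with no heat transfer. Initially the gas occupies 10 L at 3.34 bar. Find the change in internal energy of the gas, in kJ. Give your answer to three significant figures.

P₂ = P₁(V₁/V₂)^γ = 3.34×(10/0.556)^(1.67) = 416.4 bar.
For a reversible adiabat, W_by_gas = (P₁V₁ − P₂V₂)/(γ−1).
W_by = (334000×0.01 − 4.164×10^7×0.000556) / (0.67) = -29570 J.
Q = 0 ⇒ ΔU = −W_by = 29570 J.

ΔU ≈ 29.6 kJ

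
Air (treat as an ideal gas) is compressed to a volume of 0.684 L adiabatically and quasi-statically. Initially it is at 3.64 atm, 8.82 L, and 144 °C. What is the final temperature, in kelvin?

T₂ ≈ 1160 K

For a reversible adiabat TV^(γ−1) is constant, so T₂ = T₁ (V₁/V₂)^(γ−1).
γ = 7/5 for a diatomic ideal gas.
T₁ = 144 °C = 417.1 K.
T₂ = 417.1 × (8.82/0.684)^(2/5) = 1160 K.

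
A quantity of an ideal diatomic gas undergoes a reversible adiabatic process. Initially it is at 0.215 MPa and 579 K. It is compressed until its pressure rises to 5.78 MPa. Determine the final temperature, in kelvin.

T₂ ≈ 1480 K

Along an adiabat T P^((1−γ)/γ) is constant, so T₂ = T₁ (P₂/P₁)^((γ−1)/γ).
For a diatomic ideal gas γ = 7/5, so (γ−1)/γ = 2/7.
T₂ = 579 × (5.78/0.215)^(2/7) = 1483 K.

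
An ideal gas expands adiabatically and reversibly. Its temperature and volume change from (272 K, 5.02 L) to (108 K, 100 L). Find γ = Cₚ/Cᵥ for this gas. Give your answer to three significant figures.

TV^(γ−1) = const ⇒ γ − 1 = ln(T₂/T₁) / ln(V₁/V₂).
γ = 1 + ln(108/272) / ln(5.02/100) = 1.309.

γ ≈ 1.31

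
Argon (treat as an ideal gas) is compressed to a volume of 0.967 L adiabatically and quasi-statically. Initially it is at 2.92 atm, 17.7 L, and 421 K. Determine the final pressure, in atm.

Adiabatic: P₁V₁^γ = P₂V₂^γ ⇒ P₂ = P₁ (V₁/V₂)^γ.
γ = 5/3 for a monatomic ideal gas.
P₂ = 2.92 × (17.7/0.967)^(5/3) = 371.2 atm.

P₂ ≈ 371 atm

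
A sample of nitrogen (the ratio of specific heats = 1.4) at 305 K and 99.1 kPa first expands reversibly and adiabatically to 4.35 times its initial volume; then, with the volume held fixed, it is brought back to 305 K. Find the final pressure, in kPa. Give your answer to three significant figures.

Adiabatic step (PV^γ = const): P₂ = 99.1×(1/4.35)^(1.4) = 12.65 kPa; T₂ = 305×(1/4.35)^(0.4) = 169.4 K.
Isochoric: P₃ = P₂(T₃/T₂) = 12.65 × (305/169.4) = 22.78 kPa.

P₃ ≈ 22.8 kPa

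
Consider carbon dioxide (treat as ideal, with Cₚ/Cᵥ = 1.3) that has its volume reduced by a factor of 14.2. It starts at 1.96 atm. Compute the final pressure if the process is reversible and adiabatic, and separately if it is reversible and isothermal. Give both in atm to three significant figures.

Isothermal: P₂ = P₁(V₁/V₂) = 1.96×14.2 = 27.83 atm.
Adiabatic: P₂ = P₁(V₁/V₂)^γ = 1.96×14.2^(1.3) = 61.69 atm.

adiabatic: 61.7 atm; isothermal: 27.8 atm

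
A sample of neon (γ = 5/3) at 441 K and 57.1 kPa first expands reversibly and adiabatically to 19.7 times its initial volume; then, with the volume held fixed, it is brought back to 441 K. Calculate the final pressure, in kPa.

P₃ ≈ 2.90 kPa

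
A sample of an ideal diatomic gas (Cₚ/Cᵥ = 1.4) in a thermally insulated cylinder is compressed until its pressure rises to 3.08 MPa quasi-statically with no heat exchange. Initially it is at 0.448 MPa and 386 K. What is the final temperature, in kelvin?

T₂ ≈ 670 K

Along an adiabat T P^((1−γ)/γ) is constant, so T₂ = T₁ (P₂/P₁)^((γ−1)/γ).
T₂ = 386 × (3.08/0.448)^(0.286) = 669.6 K.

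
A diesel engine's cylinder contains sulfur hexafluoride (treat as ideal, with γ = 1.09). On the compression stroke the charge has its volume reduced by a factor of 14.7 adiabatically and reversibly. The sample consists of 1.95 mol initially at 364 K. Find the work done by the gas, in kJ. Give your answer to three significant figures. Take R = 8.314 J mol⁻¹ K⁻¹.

Adiabatic: T₁V₁^(γ−1) = T₂V₂^(γ−1) ⇒ T₂ = T₁ (V₁/V₂)^(γ−1).
T₂ = 364 × 14.7^(0.09) = 463.6 K.
Q = 0, so ΔU = W_on_gas = nCᵥΔT with Cᵥ = R/(γ−1) = 92.38 J/(mol·K).
ΔU = 1.95 × 92.38 × (463.6 − 364) = 17940 J.
Work done by the gas = −ΔU = -17940 J.

W ≈ -17.9 kJ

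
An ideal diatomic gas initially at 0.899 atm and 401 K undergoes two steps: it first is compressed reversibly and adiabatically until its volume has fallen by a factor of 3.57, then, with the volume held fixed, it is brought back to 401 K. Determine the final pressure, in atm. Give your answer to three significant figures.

P₃ ≈ 3.21 atm

For a diatomic ideal gas γ = 7/5.
Adiabatic step (PV^γ = const): P₂ = 0.899×3.57^(7/5) = 5.339 atm; T₂ = 401×3.57^(2/5) = 667.1 K.
Isochoric: P₃ = P₂(T₃/T₂) = 5.339 × (401/667.1) = 3.209 atm.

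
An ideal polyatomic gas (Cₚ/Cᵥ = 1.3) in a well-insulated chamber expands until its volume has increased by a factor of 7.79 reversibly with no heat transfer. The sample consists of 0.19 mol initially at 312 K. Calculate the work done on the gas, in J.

W ≈ -755 J

For a reversible adiabat TV^(γ−1) is constant, so T₂ = T₁ (V₁/V₂)^(γ−1).
T₂ = 312 × (1/7.79)^(0.3) = 168.5 K.
Q = 0, so ΔU = W_on_gas = nCᵥΔT with Cᵥ = R/(γ−1) = 27.71 J/(mol·K).
ΔU = 0.19 × 27.71 × (168.5 − 312) = -755.4 J.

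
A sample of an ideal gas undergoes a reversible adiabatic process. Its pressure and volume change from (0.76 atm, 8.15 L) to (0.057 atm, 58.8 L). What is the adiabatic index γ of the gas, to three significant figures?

γ ≈ 1.31

PV^γ = const ⇒ γ = ln(P₂/P₁) / ln(V₁/V₂).
γ = ln(0.057/0.76) / ln(8.15/58.8) = 1.311.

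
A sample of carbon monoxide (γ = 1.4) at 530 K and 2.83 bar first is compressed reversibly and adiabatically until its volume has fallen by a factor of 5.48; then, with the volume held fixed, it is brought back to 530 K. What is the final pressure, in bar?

P₃ ≈ 15.5 bar

Adiabatic step (PV^γ = const): P₂ = 2.83×5.48^(1.4) = 30.63 bar; T₂ = 530×5.48^(0.4) = 1047 K.
Isochoric: P₃ = P₂(T₃/T₂) = 30.63 × (530/1047) = 15.51 bar.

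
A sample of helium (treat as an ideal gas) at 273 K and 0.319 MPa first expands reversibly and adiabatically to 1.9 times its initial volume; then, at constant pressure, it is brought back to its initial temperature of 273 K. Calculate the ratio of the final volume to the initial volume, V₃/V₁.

For a monatomic ideal gas γ = 5/3.
Adiabatic step: V₂/V₁ = 1.9; T₂ = T₁·(1/1.9)^(2/3) = 178 K.
Isobaric step: V₃/V₂ = T₃/T₂ = 273/178.
V₃/V₁ = (V₂/V₁)(V₃/V₂) = 1.9 × (273/178) = 2.915.

V₃/V₁ ≈ 2.91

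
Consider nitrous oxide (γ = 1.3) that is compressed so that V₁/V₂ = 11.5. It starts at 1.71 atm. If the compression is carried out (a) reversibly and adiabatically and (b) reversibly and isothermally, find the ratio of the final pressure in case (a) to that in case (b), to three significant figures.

P_adiabatic / P_isothermal ≈ 2.08

Isothermal: P_b = P₁(V₁/V₂) = 1.71×11.5.
Adiabatic: P_a = P₁(V₁/V₂)^γ = 1.71×11.5^(1.3).
P_a/P_b = (V₁/V₂)^(γ−1) = 11.5^(0.3) = 2.081.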